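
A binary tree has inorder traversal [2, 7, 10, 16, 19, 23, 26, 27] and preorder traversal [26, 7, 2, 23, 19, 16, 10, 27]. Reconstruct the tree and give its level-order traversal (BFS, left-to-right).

Inorder:  [2, 7, 10, 16, 19, 23, 26, 27]
Preorder: [26, 7, 2, 23, 19, 16, 10, 27]
Algorithm: preorder visits root first, so consume preorder in order;
for each root, split the current inorder slice at that value into
left-subtree inorder and right-subtree inorder, then recurse.
Recursive splits:
  root=26; inorder splits into left=[2, 7, 10, 16, 19, 23], right=[27]
  root=7; inorder splits into left=[2], right=[10, 16, 19, 23]
  root=2; inorder splits into left=[], right=[]
  root=23; inorder splits into left=[10, 16, 19], right=[]
  root=19; inorder splits into left=[10, 16], right=[]
  root=16; inorder splits into left=[10], right=[]
  root=10; inorder splits into left=[], right=[]
  root=27; inorder splits into left=[], right=[]
Reconstructed level-order: [26, 7, 27, 2, 23, 19, 16, 10]


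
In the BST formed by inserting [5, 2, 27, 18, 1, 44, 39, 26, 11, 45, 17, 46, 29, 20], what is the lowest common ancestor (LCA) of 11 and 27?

Tree insertion order: [5, 2, 27, 18, 1, 44, 39, 26, 11, 45, 17, 46, 29, 20]
Tree (level-order array): [5, 2, 27, 1, None, 18, 44, None, None, 11, 26, 39, 45, None, 17, 20, None, 29, None, None, 46]
In a BST, the LCA of p=11, q=27 is the first node v on the
root-to-leaf path with p <= v <= q (go left if both < v, right if both > v).
Walk from root:
  at 5: both 11 and 27 > 5, go right
  at 27: 11 <= 27 <= 27, this is the LCA
LCA = 27


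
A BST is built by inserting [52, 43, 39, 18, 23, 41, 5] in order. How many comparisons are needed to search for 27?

Search path for 27: 52 -> 43 -> 39 -> 18 -> 23
Found: False
Comparisons: 5


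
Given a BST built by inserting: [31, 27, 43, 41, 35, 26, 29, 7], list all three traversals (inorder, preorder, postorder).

Tree insertion order: [31, 27, 43, 41, 35, 26, 29, 7]
Tree (level-order array): [31, 27, 43, 26, 29, 41, None, 7, None, None, None, 35]
Inorder (L, root, R): [7, 26, 27, 29, 31, 35, 41, 43]
Preorder (root, L, R): [31, 27, 26, 7, 29, 43, 41, 35]
Postorder (L, R, root): [7, 26, 29, 27, 35, 41, 43, 31]


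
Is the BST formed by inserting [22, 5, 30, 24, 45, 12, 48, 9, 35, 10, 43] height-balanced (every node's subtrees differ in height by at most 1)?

Tree (level-order array): [22, 5, 30, None, 12, 24, 45, 9, None, None, None, 35, 48, None, 10, None, 43]
Definition: a tree is height-balanced if, at every node, |h(left) - h(right)| <= 1 (empty subtree has height -1).
Bottom-up per-node check:
  node 10: h_left=-1, h_right=-1, diff=0 [OK], height=0
  node 9: h_left=-1, h_right=0, diff=1 [OK], height=1
  node 12: h_left=1, h_right=-1, diff=2 [FAIL (|1--1|=2 > 1)], height=2
  node 5: h_left=-1, h_right=2, diff=3 [FAIL (|-1-2|=3 > 1)], height=3
  node 24: h_left=-1, h_right=-1, diff=0 [OK], height=0
  node 43: h_left=-1, h_right=-1, diff=0 [OK], height=0
  node 35: h_left=-1, h_right=0, diff=1 [OK], height=1
  node 48: h_left=-1, h_right=-1, diff=0 [OK], height=0
  node 45: h_left=1, h_right=0, diff=1 [OK], height=2
  node 30: h_left=0, h_right=2, diff=2 [FAIL (|0-2|=2 > 1)], height=3
  node 22: h_left=3, h_right=3, diff=0 [OK], height=4
Node 12 violates the condition: |1 - -1| = 2 > 1.
Result: Not balanced


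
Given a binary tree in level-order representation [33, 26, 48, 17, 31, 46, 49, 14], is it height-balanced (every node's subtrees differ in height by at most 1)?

Tree (level-order array): [33, 26, 48, 17, 31, 46, 49, 14]
Definition: a tree is height-balanced if, at every node, |h(left) - h(right)| <= 1 (empty subtree has height -1).
Bottom-up per-node check:
  node 14: h_left=-1, h_right=-1, diff=0 [OK], height=0
  node 17: h_left=0, h_right=-1, diff=1 [OK], height=1
  node 31: h_left=-1, h_right=-1, diff=0 [OK], height=0
  node 26: h_left=1, h_right=0, diff=1 [OK], height=2
  node 46: h_left=-1, h_right=-1, diff=0 [OK], height=0
  node 49: h_left=-1, h_right=-1, diff=0 [OK], height=0
  node 48: h_left=0, h_right=0, diff=0 [OK], height=1
  node 33: h_left=2, h_right=1, diff=1 [OK], height=3
All nodes satisfy the balance condition.
Result: Balanced


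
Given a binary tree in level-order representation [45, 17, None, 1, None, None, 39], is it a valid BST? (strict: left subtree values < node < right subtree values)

Level-order array: [45, 17, None, 1, None, None, 39]
Validate using subtree bounds (lo, hi): at each node, require lo < value < hi,
then recurse left with hi=value and right with lo=value.
Preorder trace (stopping at first violation):
  at node 45 with bounds (-inf, +inf): OK
  at node 17 with bounds (-inf, 45): OK
  at node 1 with bounds (-inf, 17): OK
  at node 39 with bounds (1, 17): VIOLATION
Node 39 violates its bound: not (1 < 39 < 17).
Result: Not a valid BST


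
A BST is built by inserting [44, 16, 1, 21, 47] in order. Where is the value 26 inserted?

Starting tree (level order): [44, 16, 47, 1, 21]
Insertion path: 44 -> 16 -> 21
Result: insert 26 as right child of 21
Final tree (level order): [44, 16, 47, 1, 21, None, None, None, None, None, 26]


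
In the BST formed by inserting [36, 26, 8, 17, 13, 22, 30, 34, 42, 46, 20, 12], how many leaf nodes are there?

Tree built from: [36, 26, 8, 17, 13, 22, 30, 34, 42, 46, 20, 12]
Tree (level-order array): [36, 26, 42, 8, 30, None, 46, None, 17, None, 34, None, None, 13, 22, None, None, 12, None, 20]
Rule: A leaf has 0 children.
Per-node child counts:
  node 36: 2 child(ren)
  node 26: 2 child(ren)
  node 8: 1 child(ren)
  node 17: 2 child(ren)
  node 13: 1 child(ren)
  node 12: 0 child(ren)
  node 22: 1 child(ren)
  node 20: 0 child(ren)
  node 30: 1 child(ren)
  node 34: 0 child(ren)
  node 42: 1 child(ren)
  node 46: 0 child(ren)
Matching nodes: [12, 20, 34, 46]
Count of leaf nodes: 4


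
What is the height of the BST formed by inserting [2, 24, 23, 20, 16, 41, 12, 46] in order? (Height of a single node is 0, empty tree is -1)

Insertion order: [2, 24, 23, 20, 16, 41, 12, 46]
Tree (level-order array): [2, None, 24, 23, 41, 20, None, None, 46, 16, None, None, None, 12]
Compute height bottom-up (empty subtree = -1):
  height(12) = 1 + max(-1, -1) = 0
  height(16) = 1 + max(0, -1) = 1
  height(20) = 1 + max(1, -1) = 2
  height(23) = 1 + max(2, -1) = 3
  height(46) = 1 + max(-1, -1) = 0
  height(41) = 1 + max(-1, 0) = 1
  height(24) = 1 + max(3, 1) = 4
  height(2) = 1 + max(-1, 4) = 5
Height = 5


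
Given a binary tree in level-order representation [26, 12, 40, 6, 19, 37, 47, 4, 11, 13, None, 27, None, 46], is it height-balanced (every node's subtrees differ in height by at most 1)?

Tree (level-order array): [26, 12, 40, 6, 19, 37, 47, 4, 11, 13, None, 27, None, 46]
Definition: a tree is height-balanced if, at every node, |h(left) - h(right)| <= 1 (empty subtree has height -1).
Bottom-up per-node check:
  node 4: h_left=-1, h_right=-1, diff=0 [OK], height=0
  node 11: h_left=-1, h_right=-1, diff=0 [OK], height=0
  node 6: h_left=0, h_right=0, diff=0 [OK], height=1
  node 13: h_left=-1, h_right=-1, diff=0 [OK], height=0
  node 19: h_left=0, h_right=-1, diff=1 [OK], height=1
  node 12: h_left=1, h_right=1, diff=0 [OK], height=2
  node 27: h_left=-1, h_right=-1, diff=0 [OK], height=0
  node 37: h_left=0, h_right=-1, diff=1 [OK], height=1
  node 46: h_left=-1, h_right=-1, diff=0 [OK], height=0
  node 47: h_left=0, h_right=-1, diff=1 [OK], height=1
  node 40: h_left=1, h_right=1, diff=0 [OK], height=2
  node 26: h_left=2, h_right=2, diff=0 [OK], height=3
All nodes satisfy the balance condition.
Result: Balanced


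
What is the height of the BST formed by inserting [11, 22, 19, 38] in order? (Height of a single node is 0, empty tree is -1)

Insertion order: [11, 22, 19, 38]
Tree (level-order array): [11, None, 22, 19, 38]
Compute height bottom-up (empty subtree = -1):
  height(19) = 1 + max(-1, -1) = 0
  height(38) = 1 + max(-1, -1) = 0
  height(22) = 1 + max(0, 0) = 1
  height(11) = 1 + max(-1, 1) = 2
Height = 2


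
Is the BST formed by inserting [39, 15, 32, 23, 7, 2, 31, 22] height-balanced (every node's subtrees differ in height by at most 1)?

Tree (level-order array): [39, 15, None, 7, 32, 2, None, 23, None, None, None, 22, 31]
Definition: a tree is height-balanced if, at every node, |h(left) - h(right)| <= 1 (empty subtree has height -1).
Bottom-up per-node check:
  node 2: h_left=-1, h_right=-1, diff=0 [OK], height=0
  node 7: h_left=0, h_right=-1, diff=1 [OK], height=1
  node 22: h_left=-1, h_right=-1, diff=0 [OK], height=0
  node 31: h_left=-1, h_right=-1, diff=0 [OK], height=0
  node 23: h_left=0, h_right=0, diff=0 [OK], height=1
  node 32: h_left=1, h_right=-1, diff=2 [FAIL (|1--1|=2 > 1)], height=2
  node 15: h_left=1, h_right=2, diff=1 [OK], height=3
  node 39: h_left=3, h_right=-1, diff=4 [FAIL (|3--1|=4 > 1)], height=4
Node 32 violates the condition: |1 - -1| = 2 > 1.
Result: Not balanced


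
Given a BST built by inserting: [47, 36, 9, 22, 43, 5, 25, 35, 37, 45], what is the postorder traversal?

Tree insertion order: [47, 36, 9, 22, 43, 5, 25, 35, 37, 45]
Tree (level-order array): [47, 36, None, 9, 43, 5, 22, 37, 45, None, None, None, 25, None, None, None, None, None, 35]
Postorder traversal: [5, 35, 25, 22, 9, 37, 45, 43, 36, 47]


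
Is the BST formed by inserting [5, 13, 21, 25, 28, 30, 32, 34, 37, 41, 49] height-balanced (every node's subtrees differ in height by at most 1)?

Tree (level-order array): [5, None, 13, None, 21, None, 25, None, 28, None, 30, None, 32, None, 34, None, 37, None, 41, None, 49]
Definition: a tree is height-balanced if, at every node, |h(left) - h(right)| <= 1 (empty subtree has height -1).
Bottom-up per-node check:
  node 49: h_left=-1, h_right=-1, diff=0 [OK], height=0
  node 41: h_left=-1, h_right=0, diff=1 [OK], height=1
  node 37: h_left=-1, h_right=1, diff=2 [FAIL (|-1-1|=2 > 1)], height=2
  node 34: h_left=-1, h_right=2, diff=3 [FAIL (|-1-2|=3 > 1)], height=3
  node 32: h_left=-1, h_right=3, diff=4 [FAIL (|-1-3|=4 > 1)], height=4
  node 30: h_left=-1, h_right=4, diff=5 [FAIL (|-1-4|=5 > 1)], height=5
  node 28: h_left=-1, h_right=5, diff=6 [FAIL (|-1-5|=6 > 1)], height=6
  node 25: h_left=-1, h_right=6, diff=7 [FAIL (|-1-6|=7 > 1)], height=7
  node 21: h_left=-1, h_right=7, diff=8 [FAIL (|-1-7|=8 > 1)], height=8
  node 13: h_left=-1, h_right=8, diff=9 [FAIL (|-1-8|=9 > 1)], height=9
  node 5: h_left=-1, h_right=9, diff=10 [FAIL (|-1-9|=10 > 1)], height=10
Node 37 violates the condition: |-1 - 1| = 2 > 1.
Result: Not balanced


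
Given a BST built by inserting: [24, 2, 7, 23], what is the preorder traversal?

Tree insertion order: [24, 2, 7, 23]
Tree (level-order array): [24, 2, None, None, 7, None, 23]
Preorder traversal: [24, 2, 7, 23]


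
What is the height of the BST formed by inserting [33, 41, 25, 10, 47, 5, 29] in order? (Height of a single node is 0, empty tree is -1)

Insertion order: [33, 41, 25, 10, 47, 5, 29]
Tree (level-order array): [33, 25, 41, 10, 29, None, 47, 5]
Compute height bottom-up (empty subtree = -1):
  height(5) = 1 + max(-1, -1) = 0
  height(10) = 1 + max(0, -1) = 1
  height(29) = 1 + max(-1, -1) = 0
  height(25) = 1 + max(1, 0) = 2
  height(47) = 1 + max(-1, -1) = 0
  height(41) = 1 + max(-1, 0) = 1
  height(33) = 1 + max(2, 1) = 3
Height = 3


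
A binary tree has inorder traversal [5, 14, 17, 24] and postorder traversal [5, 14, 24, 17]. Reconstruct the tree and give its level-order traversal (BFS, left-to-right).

Inorder:   [5, 14, 17, 24]
Postorder: [5, 14, 24, 17]
Algorithm: postorder visits root last, so walk postorder right-to-left;
each value is the root of the current inorder slice — split it at that
value, recurse on the right subtree first, then the left.
Recursive splits:
  root=17; inorder splits into left=[5, 14], right=[24]
  root=24; inorder splits into left=[], right=[]
  root=14; inorder splits into left=[5], right=[]
  root=5; inorder splits into left=[], right=[]
Reconstructed level-order: [17, 14, 24, 5]


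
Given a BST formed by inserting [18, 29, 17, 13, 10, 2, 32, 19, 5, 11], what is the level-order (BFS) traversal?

Tree insertion order: [18, 29, 17, 13, 10, 2, 32, 19, 5, 11]
Tree (level-order array): [18, 17, 29, 13, None, 19, 32, 10, None, None, None, None, None, 2, 11, None, 5]
BFS from the root, enqueuing left then right child of each popped node:
  queue [18] -> pop 18, enqueue [17, 29], visited so far: [18]
  queue [17, 29] -> pop 17, enqueue [13], visited so far: [18, 17]
  queue [29, 13] -> pop 29, enqueue [19, 32], visited so far: [18, 17, 29]
  queue [13, 19, 32] -> pop 13, enqueue [10], visited so far: [18, 17, 29, 13]
  queue [19, 32, 10] -> pop 19, enqueue [none], visited so far: [18, 17, 29, 13, 19]
  queue [32, 10] -> pop 32, enqueue [none], visited so far: [18, 17, 29, 13, 19, 32]
  queue [10] -> pop 10, enqueue [2, 11], visited so far: [18, 17, 29, 13, 19, 32, 10]
  queue [2, 11] -> pop 2, enqueue [5], visited so far: [18, 17, 29, 13, 19, 32, 10, 2]
  queue [11, 5] -> pop 11, enqueue [none], visited so far: [18, 17, 29, 13, 19, 32, 10, 2, 11]
  queue [5] -> pop 5, enqueue [none], visited so far: [18, 17, 29, 13, 19, 32, 10, 2, 11, 5]
Result: [18, 17, 29, 13, 19, 32, 10, 2, 11, 5]


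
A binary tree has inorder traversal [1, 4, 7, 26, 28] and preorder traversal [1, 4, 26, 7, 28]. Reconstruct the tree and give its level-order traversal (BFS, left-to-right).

Inorder:  [1, 4, 7, 26, 28]
Preorder: [1, 4, 26, 7, 28]
Algorithm: preorder visits root first, so consume preorder in order;
for each root, split the current inorder slice at that value into
left-subtree inorder and right-subtree inorder, then recurse.
Recursive splits:
  root=1; inorder splits into left=[], right=[4, 7, 26, 28]
  root=4; inorder splits into left=[], right=[7, 26, 28]
  root=26; inorder splits into left=[7], right=[28]
  root=7; inorder splits into left=[], right=[]
  root=28; inorder splits into left=[], right=[]
Reconstructed level-order: [1, 4, 26, 7, 28]


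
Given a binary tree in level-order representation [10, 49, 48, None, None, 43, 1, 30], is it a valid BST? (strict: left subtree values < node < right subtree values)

Level-order array: [10, 49, 48, None, None, 43, 1, 30]
Validate using subtree bounds (lo, hi): at each node, require lo < value < hi,
then recurse left with hi=value and right with lo=value.
Preorder trace (stopping at first violation):
  at node 10 with bounds (-inf, +inf): OK
  at node 49 with bounds (-inf, 10): VIOLATION
Node 49 violates its bound: not (-inf < 49 < 10).
Result: Not a valid BST


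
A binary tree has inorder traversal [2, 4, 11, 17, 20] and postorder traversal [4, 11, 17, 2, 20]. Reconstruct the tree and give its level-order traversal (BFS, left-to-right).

Inorder:   [2, 4, 11, 17, 20]
Postorder: [4, 11, 17, 2, 20]
Algorithm: postorder visits root last, so walk postorder right-to-left;
each value is the root of the current inorder slice — split it at that
value, recurse on the right subtree first, then the left.
Recursive splits:
  root=20; inorder splits into left=[2, 4, 11, 17], right=[]
  root=2; inorder splits into left=[], right=[4, 11, 17]
  root=17; inorder splits into left=[4, 11], right=[]
  root=11; inorder splits into left=[4], right=[]
  root=4; inorder splits into left=[], right=[]
Reconstructed level-order: [20, 2, 17, 11, 4]


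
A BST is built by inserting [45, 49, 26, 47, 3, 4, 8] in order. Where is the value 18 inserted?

Starting tree (level order): [45, 26, 49, 3, None, 47, None, None, 4, None, None, None, 8]
Insertion path: 45 -> 26 -> 3 -> 4 -> 8
Result: insert 18 as right child of 8
Final tree (level order): [45, 26, 49, 3, None, 47, None, None, 4, None, None, None, 8, None, 18]


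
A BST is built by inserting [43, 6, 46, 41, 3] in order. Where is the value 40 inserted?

Starting tree (level order): [43, 6, 46, 3, 41]
Insertion path: 43 -> 6 -> 41
Result: insert 40 as left child of 41
Final tree (level order): [43, 6, 46, 3, 41, None, None, None, None, 40]


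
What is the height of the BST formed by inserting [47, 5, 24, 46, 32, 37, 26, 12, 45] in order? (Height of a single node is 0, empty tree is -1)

Insertion order: [47, 5, 24, 46, 32, 37, 26, 12, 45]
Tree (level-order array): [47, 5, None, None, 24, 12, 46, None, None, 32, None, 26, 37, None, None, None, 45]
Compute height bottom-up (empty subtree = -1):
  height(12) = 1 + max(-1, -1) = 0
  height(26) = 1 + max(-1, -1) = 0
  height(45) = 1 + max(-1, -1) = 0
  height(37) = 1 + max(-1, 0) = 1
  height(32) = 1 + max(0, 1) = 2
  height(46) = 1 + max(2, -1) = 3
  height(24) = 1 + max(0, 3) = 4
  height(5) = 1 + max(-1, 4) = 5
  height(47) = 1 + max(5, -1) = 6
Height = 6


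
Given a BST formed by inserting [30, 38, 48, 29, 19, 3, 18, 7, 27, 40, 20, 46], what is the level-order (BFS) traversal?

Tree insertion order: [30, 38, 48, 29, 19, 3, 18, 7, 27, 40, 20, 46]
Tree (level-order array): [30, 29, 38, 19, None, None, 48, 3, 27, 40, None, None, 18, 20, None, None, 46, 7]
BFS from the root, enqueuing left then right child of each popped node:
  queue [30] -> pop 30, enqueue [29, 38], visited so far: [30]
  queue [29, 38] -> pop 29, enqueue [19], visited so far: [30, 29]
  queue [38, 19] -> pop 38, enqueue [48], visited so far: [30, 29, 38]
  queue [19, 48] -> pop 19, enqueue [3, 27], visited so far: [30, 29, 38, 19]
  queue [48, 3, 27] -> pop 48, enqueue [40], visited so far: [30, 29, 38, 19, 48]
  queue [3, 27, 40] -> pop 3, enqueue [18], visited so far: [30, 29, 38, 19, 48, 3]
  queue [27, 40, 18] -> pop 27, enqueue [20], visited so far: [30, 29, 38, 19, 48, 3, 27]
  queue [40, 18, 20] -> pop 40, enqueue [46], visited so far: [30, 29, 38, 19, 48, 3, 27, 40]
  queue [18, 20, 46] -> pop 18, enqueue [7], visited so far: [30, 29, 38, 19, 48, 3, 27, 40, 18]
  queue [20, 46, 7] -> pop 20, enqueue [none], visited so far: [30, 29, 38, 19, 48, 3, 27, 40, 18, 20]
  queue [46, 7] -> pop 46, enqueue [none], visited so far: [30, 29, 38, 19, 48, 3, 27, 40, 18, 20, 46]
  queue [7] -> pop 7, enqueue [none], visited so far: [30, 29, 38, 19, 48, 3, 27, 40, 18, 20, 46, 7]
Result: [30, 29, 38, 19, 48, 3, 27, 40, 18, 20, 46, 7]


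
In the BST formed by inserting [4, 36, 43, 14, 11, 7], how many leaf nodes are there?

Tree built from: [4, 36, 43, 14, 11, 7]
Tree (level-order array): [4, None, 36, 14, 43, 11, None, None, None, 7]
Rule: A leaf has 0 children.
Per-node child counts:
  node 4: 1 child(ren)
  node 36: 2 child(ren)
  node 14: 1 child(ren)
  node 11: 1 child(ren)
  node 7: 0 child(ren)
  node 43: 0 child(ren)
Matching nodes: [7, 43]
Count of leaf nodes: 2


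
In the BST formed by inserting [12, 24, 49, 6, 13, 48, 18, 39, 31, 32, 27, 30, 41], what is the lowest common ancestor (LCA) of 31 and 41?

Tree insertion order: [12, 24, 49, 6, 13, 48, 18, 39, 31, 32, 27, 30, 41]
Tree (level-order array): [12, 6, 24, None, None, 13, 49, None, 18, 48, None, None, None, 39, None, 31, 41, 27, 32, None, None, None, 30]
In a BST, the LCA of p=31, q=41 is the first node v on the
root-to-leaf path with p <= v <= q (go left if both < v, right if both > v).
Walk from root:
  at 12: both 31 and 41 > 12, go right
  at 24: both 31 and 41 > 24, go right
  at 49: both 31 and 41 < 49, go left
  at 48: both 31 and 41 < 48, go left
  at 39: 31 <= 39 <= 41, this is the LCA
LCA = 39


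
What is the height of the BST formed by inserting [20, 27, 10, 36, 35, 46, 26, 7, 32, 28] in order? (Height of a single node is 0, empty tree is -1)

Insertion order: [20, 27, 10, 36, 35, 46, 26, 7, 32, 28]
Tree (level-order array): [20, 10, 27, 7, None, 26, 36, None, None, None, None, 35, 46, 32, None, None, None, 28]
Compute height bottom-up (empty subtree = -1):
  height(7) = 1 + max(-1, -1) = 0
  height(10) = 1 + max(0, -1) = 1
  height(26) = 1 + max(-1, -1) = 0
  height(28) = 1 + max(-1, -1) = 0
  height(32) = 1 + max(0, -1) = 1
  height(35) = 1 + max(1, -1) = 2
  height(46) = 1 + max(-1, -1) = 0
  height(36) = 1 + max(2, 0) = 3
  height(27) = 1 + max(0, 3) = 4
  height(20) = 1 + max(1, 4) = 5
Height = 5


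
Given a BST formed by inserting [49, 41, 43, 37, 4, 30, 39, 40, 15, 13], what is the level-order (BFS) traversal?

Tree insertion order: [49, 41, 43, 37, 4, 30, 39, 40, 15, 13]
Tree (level-order array): [49, 41, None, 37, 43, 4, 39, None, None, None, 30, None, 40, 15, None, None, None, 13]
BFS from the root, enqueuing left then right child of each popped node:
  queue [49] -> pop 49, enqueue [41], visited so far: [49]
  queue [41] -> pop 41, enqueue [37, 43], visited so far: [49, 41]
  queue [37, 43] -> pop 37, enqueue [4, 39], visited so far: [49, 41, 37]
  queue [43, 4, 39] -> pop 43, enqueue [none], visited so far: [49, 41, 37, 43]
  queue [4, 39] -> pop 4, enqueue [30], visited so far: [49, 41, 37, 43, 4]
  queue [39, 30] -> pop 39, enqueue [40], visited so far: [49, 41, 37, 43, 4, 39]
  queue [30, 40] -> pop 30, enqueue [15], visited so far: [49, 41, 37, 43, 4, 39, 30]
  queue [40, 15] -> pop 40, enqueue [none], visited so far: [49, 41, 37, 43, 4, 39, 30, 40]
  queue [15] -> pop 15, enqueue [13], visited so far: [49, 41, 37, 43, 4, 39, 30, 40, 15]
  queue [13] -> pop 13, enqueue [none], visited so far: [49, 41, 37, 43, 4, 39, 30, 40, 15, 13]
Result: [49, 41, 37, 43, 4, 39, 30, 40, 15, 13]


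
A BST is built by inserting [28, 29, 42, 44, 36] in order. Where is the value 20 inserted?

Starting tree (level order): [28, None, 29, None, 42, 36, 44]
Insertion path: 28
Result: insert 20 as left child of 28
Final tree (level order): [28, 20, 29, None, None, None, 42, 36, 44]


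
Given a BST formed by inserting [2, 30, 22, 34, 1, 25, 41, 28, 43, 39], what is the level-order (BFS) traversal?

Tree insertion order: [2, 30, 22, 34, 1, 25, 41, 28, 43, 39]
Tree (level-order array): [2, 1, 30, None, None, 22, 34, None, 25, None, 41, None, 28, 39, 43]
BFS from the root, enqueuing left then right child of each popped node:
  queue [2] -> pop 2, enqueue [1, 30], visited so far: [2]
  queue [1, 30] -> pop 1, enqueue [none], visited so far: [2, 1]
  queue [30] -> pop 30, enqueue [22, 34], visited so far: [2, 1, 30]
  queue [22, 34] -> pop 22, enqueue [25], visited so far: [2, 1, 30, 22]
  queue [34, 25] -> pop 34, enqueue [41], visited so far: [2, 1, 30, 22, 34]
  queue [25, 41] -> pop 25, enqueue [28], visited so far: [2, 1, 30, 22, 34, 25]
  queue [41, 28] -> pop 41, enqueue [39, 43], visited so far: [2, 1, 30, 22, 34, 25, 41]
  queue [28, 39, 43] -> pop 28, enqueue [none], visited so far: [2, 1, 30, 22, 34, 25, 41, 28]
  queue [39, 43] -> pop 39, enqueue [none], visited so far: [2, 1, 30, 22, 34, 25, 41, 28, 39]
  queue [43] -> pop 43, enqueue [none], visited so far: [2, 1, 30, 22, 34, 25, 41, 28, 39, 43]
Result: [2, 1, 30, 22, 34, 25, 41, 28, 39, 43]


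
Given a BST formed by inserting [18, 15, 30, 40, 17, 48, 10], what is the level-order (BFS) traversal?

Tree insertion order: [18, 15, 30, 40, 17, 48, 10]
Tree (level-order array): [18, 15, 30, 10, 17, None, 40, None, None, None, None, None, 48]
BFS from the root, enqueuing left then right child of each popped node:
  queue [18] -> pop 18, enqueue [15, 30], visited so far: [18]
  queue [15, 30] -> pop 15, enqueue [10, 17], visited so far: [18, 15]
  queue [30, 10, 17] -> pop 30, enqueue [40], visited so far: [18, 15, 30]
  queue [10, 17, 40] -> pop 10, enqueue [none], visited so far: [18, 15, 30, 10]
  queue [17, 40] -> pop 17, enqueue [none], visited so far: [18, 15, 30, 10, 17]
  queue [40] -> pop 40, enqueue [48], visited so far: [18, 15, 30, 10, 17, 40]
  queue [48] -> pop 48, enqueue [none], visited so far: [18, 15, 30, 10, 17, 40, 48]
Result: [18, 15, 30, 10, 17, 40, 48]


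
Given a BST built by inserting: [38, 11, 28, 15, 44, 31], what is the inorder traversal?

Tree insertion order: [38, 11, 28, 15, 44, 31]
Tree (level-order array): [38, 11, 44, None, 28, None, None, 15, 31]
Inorder traversal: [11, 15, 28, 31, 38, 44]


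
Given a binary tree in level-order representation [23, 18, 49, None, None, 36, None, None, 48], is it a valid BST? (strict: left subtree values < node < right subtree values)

Level-order array: [23, 18, 49, None, None, 36, None, None, 48]
Validate using subtree bounds (lo, hi): at each node, require lo < value < hi,
then recurse left with hi=value and right with lo=value.
Preorder trace (stopping at first violation):
  at node 23 with bounds (-inf, +inf): OK
  at node 18 with bounds (-inf, 23): OK
  at node 49 with bounds (23, +inf): OK
  at node 36 with bounds (23, 49): OK
  at node 48 with bounds (36, 49): OK
No violation found at any node.
Result: Valid BST


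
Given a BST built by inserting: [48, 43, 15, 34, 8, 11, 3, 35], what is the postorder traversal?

Tree insertion order: [48, 43, 15, 34, 8, 11, 3, 35]
Tree (level-order array): [48, 43, None, 15, None, 8, 34, 3, 11, None, 35]
Postorder traversal: [3, 11, 8, 35, 34, 15, 43, 48]


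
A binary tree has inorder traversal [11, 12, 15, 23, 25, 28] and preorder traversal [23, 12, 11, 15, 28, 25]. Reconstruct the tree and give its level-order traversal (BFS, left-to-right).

Inorder:  [11, 12, 15, 23, 25, 28]
Preorder: [23, 12, 11, 15, 28, 25]
Algorithm: preorder visits root first, so consume preorder in order;
for each root, split the current inorder slice at that value into
left-subtree inorder and right-subtree inorder, then recurse.
Recursive splits:
  root=23; inorder splits into left=[11, 12, 15], right=[25, 28]
  root=12; inorder splits into left=[11], right=[15]
  root=11; inorder splits into left=[], right=[]
  root=15; inorder splits into left=[], right=[]
  root=28; inorder splits into left=[25], right=[]
  root=25; inorder splits into left=[], right=[]
Reconstructed level-order: [23, 12, 28, 11, 15, 25]


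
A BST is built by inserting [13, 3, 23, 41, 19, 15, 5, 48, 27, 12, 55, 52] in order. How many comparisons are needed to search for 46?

Search path for 46: 13 -> 23 -> 41 -> 48
Found: False
Comparisons: 4


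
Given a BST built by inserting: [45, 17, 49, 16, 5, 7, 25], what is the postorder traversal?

Tree insertion order: [45, 17, 49, 16, 5, 7, 25]
Tree (level-order array): [45, 17, 49, 16, 25, None, None, 5, None, None, None, None, 7]
Postorder traversal: [7, 5, 16, 25, 17, 49, 45]


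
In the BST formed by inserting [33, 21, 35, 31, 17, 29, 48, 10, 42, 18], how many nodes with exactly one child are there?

Tree built from: [33, 21, 35, 31, 17, 29, 48, 10, 42, 18]
Tree (level-order array): [33, 21, 35, 17, 31, None, 48, 10, 18, 29, None, 42]
Rule: These are nodes with exactly 1 non-null child.
Per-node child counts:
  node 33: 2 child(ren)
  node 21: 2 child(ren)
  node 17: 2 child(ren)
  node 10: 0 child(ren)
  node 18: 0 child(ren)
  node 31: 1 child(ren)
  node 29: 0 child(ren)
  node 35: 1 child(ren)
  node 48: 1 child(ren)
  node 42: 0 child(ren)
Matching nodes: [31, 35, 48]
Count of nodes with exactly one child: 3


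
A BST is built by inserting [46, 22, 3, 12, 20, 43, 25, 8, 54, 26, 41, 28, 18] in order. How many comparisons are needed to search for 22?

Search path for 22: 46 -> 22
Found: True
Comparisons: 2


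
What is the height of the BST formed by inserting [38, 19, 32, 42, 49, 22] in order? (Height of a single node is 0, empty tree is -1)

Insertion order: [38, 19, 32, 42, 49, 22]
Tree (level-order array): [38, 19, 42, None, 32, None, 49, 22]
Compute height bottom-up (empty subtree = -1):
  height(22) = 1 + max(-1, -1) = 0
  height(32) = 1 + max(0, -1) = 1
  height(19) = 1 + max(-1, 1) = 2
  height(49) = 1 + max(-1, -1) = 0
  height(42) = 1 + max(-1, 0) = 1
  height(38) = 1 + max(2, 1) = 3
Height = 3


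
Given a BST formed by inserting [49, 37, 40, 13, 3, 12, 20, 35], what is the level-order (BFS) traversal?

Tree insertion order: [49, 37, 40, 13, 3, 12, 20, 35]
Tree (level-order array): [49, 37, None, 13, 40, 3, 20, None, None, None, 12, None, 35]
BFS from the root, enqueuing left then right child of each popped node:
  queue [49] -> pop 49, enqueue [37], visited so far: [49]
  queue [37] -> pop 37, enqueue [13, 40], visited so far: [49, 37]
  queue [13, 40] -> pop 13, enqueue [3, 20], visited so far: [49, 37, 13]
  queue [40, 3, 20] -> pop 40, enqueue [none], visited so far: [49, 37, 13, 40]
  queue [3, 20] -> pop 3, enqueue [12], visited so far: [49, 37, 13, 40, 3]
  queue [20, 12] -> pop 20, enqueue [35], visited so far: [49, 37, 13, 40, 3, 20]
  queue [12, 35] -> pop 12, enqueue [none], visited so far: [49, 37, 13, 40, 3, 20, 12]
  queue [35] -> pop 35, enqueue [none], visited so far: [49, 37, 13, 40, 3, 20, 12, 35]
Result: [49, 37, 13, 40, 3, 20, 12, 35]


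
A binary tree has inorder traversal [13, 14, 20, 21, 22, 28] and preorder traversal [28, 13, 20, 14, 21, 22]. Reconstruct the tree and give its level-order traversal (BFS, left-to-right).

Inorder:  [13, 14, 20, 21, 22, 28]
Preorder: [28, 13, 20, 14, 21, 22]
Algorithm: preorder visits root first, so consume preorder in order;
for each root, split the current inorder slice at that value into
left-subtree inorder and right-subtree inorder, then recurse.
Recursive splits:
  root=28; inorder splits into left=[13, 14, 20, 21, 22], right=[]
  root=13; inorder splits into left=[], right=[14, 20, 21, 22]
  root=20; inorder splits into left=[14], right=[21, 22]
  root=14; inorder splits into left=[], right=[]
  root=21; inorder splits into left=[], right=[22]
  root=22; inorder splits into left=[], right=[]
Reconstructed level-order: [28, 13, 20, 14, 21, 22]


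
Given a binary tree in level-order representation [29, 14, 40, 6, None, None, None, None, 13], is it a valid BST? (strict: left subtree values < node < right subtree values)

Level-order array: [29, 14, 40, 6, None, None, None, None, 13]
Validate using subtree bounds (lo, hi): at each node, require lo < value < hi,
then recurse left with hi=value and right with lo=value.
Preorder trace (stopping at first violation):
  at node 29 with bounds (-inf, +inf): OK
  at node 14 with bounds (-inf, 29): OK
  at node 6 with bounds (-inf, 14): OK
  at node 13 with bounds (6, 14): OK
  at node 40 with bounds (29, +inf): OK
No violation found at any node.
Result: Valid BST


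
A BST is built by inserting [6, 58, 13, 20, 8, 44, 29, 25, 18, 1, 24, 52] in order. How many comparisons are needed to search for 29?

Search path for 29: 6 -> 58 -> 13 -> 20 -> 44 -> 29
Found: True
Comparisons: 6


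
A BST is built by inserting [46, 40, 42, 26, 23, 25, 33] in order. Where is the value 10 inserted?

Starting tree (level order): [46, 40, None, 26, 42, 23, 33, None, None, None, 25]
Insertion path: 46 -> 40 -> 26 -> 23
Result: insert 10 as left child of 23
Final tree (level order): [46, 40, None, 26, 42, 23, 33, None, None, 10, 25]


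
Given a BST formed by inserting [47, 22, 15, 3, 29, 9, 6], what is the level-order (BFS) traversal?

Tree insertion order: [47, 22, 15, 3, 29, 9, 6]
Tree (level-order array): [47, 22, None, 15, 29, 3, None, None, None, None, 9, 6]
BFS from the root, enqueuing left then right child of each popped node:
  queue [47] -> pop 47, enqueue [22], visited so far: [47]
  queue [22] -> pop 22, enqueue [15, 29], visited so far: [47, 22]
  queue [15, 29] -> pop 15, enqueue [3], visited so far: [47, 22, 15]
  queue [29, 3] -> pop 29, enqueue [none], visited so far: [47, 22, 15, 29]
  queue [3] -> pop 3, enqueue [9], visited so far: [47, 22, 15, 29, 3]
  queue [9] -> pop 9, enqueue [6], visited so far: [47, 22, 15, 29, 3, 9]
  queue [6] -> pop 6, enqueue [none], visited so far: [47, 22, 15, 29, 3, 9, 6]
Result: [47, 22, 15, 29, 3, 9, 6]


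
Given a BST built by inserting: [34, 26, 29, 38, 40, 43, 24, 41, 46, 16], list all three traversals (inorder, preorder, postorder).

Tree insertion order: [34, 26, 29, 38, 40, 43, 24, 41, 46, 16]
Tree (level-order array): [34, 26, 38, 24, 29, None, 40, 16, None, None, None, None, 43, None, None, 41, 46]
Inorder (L, root, R): [16, 24, 26, 29, 34, 38, 40, 41, 43, 46]
Preorder (root, L, R): [34, 26, 24, 16, 29, 38, 40, 43, 41, 46]
Postorder (L, R, root): [16, 24, 29, 26, 41, 46, 43, 40, 38, 34]


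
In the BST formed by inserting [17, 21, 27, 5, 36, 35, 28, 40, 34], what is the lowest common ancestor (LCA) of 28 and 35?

Tree insertion order: [17, 21, 27, 5, 36, 35, 28, 40, 34]
Tree (level-order array): [17, 5, 21, None, None, None, 27, None, 36, 35, 40, 28, None, None, None, None, 34]
In a BST, the LCA of p=28, q=35 is the first node v on the
root-to-leaf path with p <= v <= q (go left if both < v, right if both > v).
Walk from root:
  at 17: both 28 and 35 > 17, go right
  at 21: both 28 and 35 > 21, go right
  at 27: both 28 and 35 > 27, go right
  at 36: both 28 and 35 < 36, go left
  at 35: 28 <= 35 <= 35, this is the LCA
LCA = 35


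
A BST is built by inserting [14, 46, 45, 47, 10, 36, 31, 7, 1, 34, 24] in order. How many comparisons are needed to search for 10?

Search path for 10: 14 -> 10
Found: True
Comparisons: 2


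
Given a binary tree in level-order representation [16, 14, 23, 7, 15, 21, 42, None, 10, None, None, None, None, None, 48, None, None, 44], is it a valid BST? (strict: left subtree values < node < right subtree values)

Level-order array: [16, 14, 23, 7, 15, 21, 42, None, 10, None, None, None, None, None, 48, None, None, 44]
Validate using subtree bounds (lo, hi): at each node, require lo < value < hi,
then recurse left with hi=value and right with lo=value.
Preorder trace (stopping at first violation):
  at node 16 with bounds (-inf, +inf): OK
  at node 14 with bounds (-inf, 16): OK
  at node 7 with bounds (-inf, 14): OK
  at node 10 with bounds (7, 14): OK
  at node 15 with bounds (14, 16): OK
  at node 23 with bounds (16, +inf): OK
  at node 21 with bounds (16, 23): OK
  at node 42 with bounds (23, +inf): OK
  at node 48 with bounds (42, +inf): OK
  at node 44 with bounds (42, 48): OK
No violation found at any node.
Result: Valid BST


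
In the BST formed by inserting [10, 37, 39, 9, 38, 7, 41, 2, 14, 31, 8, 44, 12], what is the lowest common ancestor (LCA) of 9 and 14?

Tree insertion order: [10, 37, 39, 9, 38, 7, 41, 2, 14, 31, 8, 44, 12]
Tree (level-order array): [10, 9, 37, 7, None, 14, 39, 2, 8, 12, 31, 38, 41, None, None, None, None, None, None, None, None, None, None, None, 44]
In a BST, the LCA of p=9, q=14 is the first node v on the
root-to-leaf path with p <= v <= q (go left if both < v, right if both > v).
Walk from root:
  at 10: 9 <= 10 <= 14, this is the LCA
LCA = 10


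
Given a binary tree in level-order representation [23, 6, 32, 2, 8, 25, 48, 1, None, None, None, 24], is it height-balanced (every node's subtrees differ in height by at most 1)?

Tree (level-order array): [23, 6, 32, 2, 8, 25, 48, 1, None, None, None, 24]
Definition: a tree is height-balanced if, at every node, |h(left) - h(right)| <= 1 (empty subtree has height -1).
Bottom-up per-node check:
  node 1: h_left=-1, h_right=-1, diff=0 [OK], height=0
  node 2: h_left=0, h_right=-1, diff=1 [OK], height=1
  node 8: h_left=-1, h_right=-1, diff=0 [OK], height=0
  node 6: h_left=1, h_right=0, diff=1 [OK], height=2
  node 24: h_left=-1, h_right=-1, diff=0 [OK], height=0
  node 25: h_left=0, h_right=-1, diff=1 [OK], height=1
  node 48: h_left=-1, h_right=-1, diff=0 [OK], height=0
  node 32: h_left=1, h_right=0, diff=1 [OK], height=2
  node 23: h_left=2, h_right=2, diff=0 [OK], height=3
All nodes satisfy the balance condition.
Result: Balanced


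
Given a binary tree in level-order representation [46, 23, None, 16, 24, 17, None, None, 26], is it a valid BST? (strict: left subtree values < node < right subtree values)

Level-order array: [46, 23, None, 16, 24, 17, None, None, 26]
Validate using subtree bounds (lo, hi): at each node, require lo < value < hi,
then recurse left with hi=value and right with lo=value.
Preorder trace (stopping at first violation):
  at node 46 with bounds (-inf, +inf): OK
  at node 23 with bounds (-inf, 46): OK
  at node 16 with bounds (-inf, 23): OK
  at node 17 with bounds (-inf, 16): VIOLATION
Node 17 violates its bound: not (-inf < 17 < 16).
Result: Not a valid BST


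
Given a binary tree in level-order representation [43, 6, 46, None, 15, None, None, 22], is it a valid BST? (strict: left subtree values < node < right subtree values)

Level-order array: [43, 6, 46, None, 15, None, None, 22]
Validate using subtree bounds (lo, hi): at each node, require lo < value < hi,
then recurse left with hi=value and right with lo=value.
Preorder trace (stopping at first violation):
  at node 43 with bounds (-inf, +inf): OK
  at node 6 with bounds (-inf, 43): OK
  at node 15 with bounds (6, 43): OK
  at node 22 with bounds (6, 15): VIOLATION
Node 22 violates its bound: not (6 < 22 < 15).
Result: Not a valid BST


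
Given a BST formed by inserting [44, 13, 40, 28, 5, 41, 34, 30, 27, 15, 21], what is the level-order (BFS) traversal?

Tree insertion order: [44, 13, 40, 28, 5, 41, 34, 30, 27, 15, 21]
Tree (level-order array): [44, 13, None, 5, 40, None, None, 28, 41, 27, 34, None, None, 15, None, 30, None, None, 21]
BFS from the root, enqueuing left then right child of each popped node:
  queue [44] -> pop 44, enqueue [13], visited so far: [44]
  queue [13] -> pop 13, enqueue [5, 40], visited so far: [44, 13]
  queue [5, 40] -> pop 5, enqueue [none], visited so far: [44, 13, 5]
  queue [40] -> pop 40, enqueue [28, 41], visited so far: [44, 13, 5, 40]
  queue [28, 41] -> pop 28, enqueue [27, 34], visited so far: [44, 13, 5, 40, 28]
  queue [41, 27, 34] -> pop 41, enqueue [none], visited so far: [44, 13, 5, 40, 28, 41]
  queue [27, 34] -> pop 27, enqueue [15], visited so far: [44, 13, 5, 40, 28, 41, 27]
  queue [34, 15] -> pop 34, enqueue [30], visited so far: [44, 13, 5, 40, 28, 41, 27, 34]
  queue [15, 30] -> pop 15, enqueue [21], visited so far: [44, 13, 5, 40, 28, 41, 27, 34, 15]
  queue [30, 21] -> pop 30, enqueue [none], visited so far: [44, 13, 5, 40, 28, 41, 27, 34, 15, 30]
  queue [21] -> pop 21, enqueue [none], visited so far: [44, 13, 5, 40, 28, 41, 27, 34, 15, 30, 21]
Result: [44, 13, 5, 40, 28, 41, 27, 34, 15, 30, 21]


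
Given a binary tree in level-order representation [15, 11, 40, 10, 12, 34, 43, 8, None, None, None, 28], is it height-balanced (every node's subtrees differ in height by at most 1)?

Tree (level-order array): [15, 11, 40, 10, 12, 34, 43, 8, None, None, None, 28]
Definition: a tree is height-balanced if, at every node, |h(left) - h(right)| <= 1 (empty subtree has height -1).
Bottom-up per-node check:
  node 8: h_left=-1, h_right=-1, diff=0 [OK], height=0
  node 10: h_left=0, h_right=-1, diff=1 [OK], height=1
  node 12: h_left=-1, h_right=-1, diff=0 [OK], height=0
  node 11: h_left=1, h_right=0, diff=1 [OK], height=2
  node 28: h_left=-1, h_right=-1, diff=0 [OK], height=0
  node 34: h_left=0, h_right=-1, diff=1 [OK], height=1
  node 43: h_left=-1, h_right=-1, diff=0 [OK], height=0
  node 40: h_left=1, h_right=0, diff=1 [OK], height=2
  node 15: h_left=2, h_right=2, diff=0 [OK], height=3
All nodes satisfy the balance condition.
Result: Balanced


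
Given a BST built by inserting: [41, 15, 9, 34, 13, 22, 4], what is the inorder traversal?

Tree insertion order: [41, 15, 9, 34, 13, 22, 4]
Tree (level-order array): [41, 15, None, 9, 34, 4, 13, 22]
Inorder traversal: [4, 9, 13, 15, 22, 34, 41]


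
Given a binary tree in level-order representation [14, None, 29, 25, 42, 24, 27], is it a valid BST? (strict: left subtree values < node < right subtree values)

Level-order array: [14, None, 29, 25, 42, 24, 27]
Validate using subtree bounds (lo, hi): at each node, require lo < value < hi,
then recurse left with hi=value and right with lo=value.
Preorder trace (stopping at first violation):
  at node 14 with bounds (-inf, +inf): OK
  at node 29 with bounds (14, +inf): OK
  at node 25 with bounds (14, 29): OK
  at node 24 with bounds (14, 25): OK
  at node 27 with bounds (25, 29): OK
  at node 42 with bounds (29, +inf): OK
No violation found at any node.
Result: Valid BST


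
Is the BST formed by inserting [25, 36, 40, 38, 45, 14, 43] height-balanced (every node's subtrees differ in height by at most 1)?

Tree (level-order array): [25, 14, 36, None, None, None, 40, 38, 45, None, None, 43]
Definition: a tree is height-balanced if, at every node, |h(left) - h(right)| <= 1 (empty subtree has height -1).
Bottom-up per-node check:
  node 14: h_left=-1, h_right=-1, diff=0 [OK], height=0
  node 38: h_left=-1, h_right=-1, diff=0 [OK], height=0
  node 43: h_left=-1, h_right=-1, diff=0 [OK], height=0
  node 45: h_left=0, h_right=-1, diff=1 [OK], height=1
  node 40: h_left=0, h_right=1, diff=1 [OK], height=2
  node 36: h_left=-1, h_right=2, diff=3 [FAIL (|-1-2|=3 > 1)], height=3
  node 25: h_left=0, h_right=3, diff=3 [FAIL (|0-3|=3 > 1)], height=4
Node 36 violates the condition: |-1 - 2| = 3 > 1.
Result: Not balanced
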